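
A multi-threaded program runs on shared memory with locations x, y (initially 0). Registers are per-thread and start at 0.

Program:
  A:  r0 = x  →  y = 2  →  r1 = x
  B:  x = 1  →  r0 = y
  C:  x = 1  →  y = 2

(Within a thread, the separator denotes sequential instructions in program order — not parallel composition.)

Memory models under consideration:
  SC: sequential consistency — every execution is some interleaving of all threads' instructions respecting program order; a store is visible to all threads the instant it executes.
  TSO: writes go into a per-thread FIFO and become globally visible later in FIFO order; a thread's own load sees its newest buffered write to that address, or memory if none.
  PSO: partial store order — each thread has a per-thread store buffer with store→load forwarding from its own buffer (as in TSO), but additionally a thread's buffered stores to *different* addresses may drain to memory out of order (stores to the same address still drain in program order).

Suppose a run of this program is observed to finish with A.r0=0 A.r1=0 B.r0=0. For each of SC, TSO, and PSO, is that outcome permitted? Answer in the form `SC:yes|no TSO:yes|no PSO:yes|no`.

outcome vector order: (A.r0,A.r1,B.r0)
SC: 5 outcomes — {002, 010, 012, 110, 112}
TSO: 6 outcomes — {000, 002, 010, 012, 110, 112}
PSO: 6 outcomes — {000, 002, 010, 012, 110, 112}
target 000 ∈ {TSO,PSO}

SC:no TSO:yes PSO:yes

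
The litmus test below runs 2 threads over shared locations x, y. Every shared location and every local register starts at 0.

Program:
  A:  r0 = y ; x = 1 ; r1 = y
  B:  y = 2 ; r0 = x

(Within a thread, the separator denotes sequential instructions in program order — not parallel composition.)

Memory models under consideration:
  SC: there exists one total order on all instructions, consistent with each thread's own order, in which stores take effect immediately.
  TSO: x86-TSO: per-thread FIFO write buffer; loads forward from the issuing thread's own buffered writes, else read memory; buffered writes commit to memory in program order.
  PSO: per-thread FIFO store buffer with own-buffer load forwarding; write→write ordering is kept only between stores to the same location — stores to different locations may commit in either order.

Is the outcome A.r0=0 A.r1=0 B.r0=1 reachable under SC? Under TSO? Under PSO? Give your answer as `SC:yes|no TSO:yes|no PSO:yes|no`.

outcome vector order: (A.r0,A.r1,B.r0)
SC: 5 outcomes — {001; 020; 021; 220; 221}
TSO: 6 outcomes — {000; 001; 020; 021; 220; 221}
PSO: 6 outcomes — {000; 001; 020; 021; 220; 221}
target 001 ∈ {SC,TSO,PSO}

SC:yes TSO:yes PSO:yes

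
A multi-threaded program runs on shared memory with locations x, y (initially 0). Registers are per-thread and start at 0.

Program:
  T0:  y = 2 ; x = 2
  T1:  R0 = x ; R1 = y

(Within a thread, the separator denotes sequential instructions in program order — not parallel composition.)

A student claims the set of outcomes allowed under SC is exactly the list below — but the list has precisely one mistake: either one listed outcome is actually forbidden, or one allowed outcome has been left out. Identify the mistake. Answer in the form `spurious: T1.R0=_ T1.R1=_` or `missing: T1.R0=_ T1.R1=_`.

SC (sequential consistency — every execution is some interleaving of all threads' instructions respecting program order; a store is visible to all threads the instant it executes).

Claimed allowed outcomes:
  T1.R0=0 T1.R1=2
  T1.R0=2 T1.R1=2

outcome vector order: (T1.R0,T1.R1)
SC (3): <0 0>; <0 2>; <2 2>
SC∖claimed = {<0 0>}

missing: T1.R0=0 T1.R1=0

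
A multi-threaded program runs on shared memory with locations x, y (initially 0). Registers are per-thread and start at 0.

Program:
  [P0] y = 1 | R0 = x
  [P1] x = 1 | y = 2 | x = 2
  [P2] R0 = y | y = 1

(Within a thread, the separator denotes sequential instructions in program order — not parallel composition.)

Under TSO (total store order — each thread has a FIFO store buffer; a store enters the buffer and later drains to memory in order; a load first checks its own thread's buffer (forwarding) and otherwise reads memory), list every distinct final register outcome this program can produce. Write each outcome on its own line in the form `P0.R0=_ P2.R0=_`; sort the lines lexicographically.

P0.R0=0 P2.R0=0
P0.R0=0 P2.R0=1
P0.R0=0 P2.R0=2
P0.R0=1 P2.R0=0
P0.R0=1 P2.R0=1
P0.R0=1 P2.R0=2
P0.R0=2 P2.R0=0
P0.R0=2 P2.R0=1
P0.R0=2 P2.R0=2

outcome vector order: (P0.R0,P2.R0)
|TSO outcomes| = 9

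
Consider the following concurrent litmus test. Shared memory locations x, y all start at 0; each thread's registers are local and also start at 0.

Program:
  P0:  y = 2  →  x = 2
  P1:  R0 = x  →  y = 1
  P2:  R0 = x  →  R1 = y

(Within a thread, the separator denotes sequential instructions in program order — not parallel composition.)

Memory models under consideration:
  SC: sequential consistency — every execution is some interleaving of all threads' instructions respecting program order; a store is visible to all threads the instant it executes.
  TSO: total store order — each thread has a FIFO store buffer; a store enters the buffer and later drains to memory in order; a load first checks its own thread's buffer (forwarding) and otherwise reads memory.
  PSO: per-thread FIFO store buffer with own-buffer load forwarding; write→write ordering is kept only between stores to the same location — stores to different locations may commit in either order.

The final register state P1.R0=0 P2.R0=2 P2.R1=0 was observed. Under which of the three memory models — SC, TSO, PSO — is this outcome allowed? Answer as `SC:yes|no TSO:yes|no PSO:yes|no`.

outcome vector order: (P1.R0,P2.R0,P2.R1)
SC: 10 outcomes — {0/0/0 0/0/1 0/0/2 0/2/1 0/2/2 2/0/0 2/0/1 2/0/2 2/2/1 2/2/2}
TSO: 10 outcomes — {0/0/0 0/0/1 0/0/2 0/2/1 0/2/2 2/0/0 2/0/1 2/0/2 2/2/1 2/2/2}
PSO: 12 outcomes — {0/0/0 0/0/1 0/0/2 0/2/0 0/2/1 0/2/2 2/0/0 2/0/1 2/0/2 2/2/0 2/2/1 2/2/2}
target 0/2/0 ∈ {PSO}

SC:no TSO:no PSO:yes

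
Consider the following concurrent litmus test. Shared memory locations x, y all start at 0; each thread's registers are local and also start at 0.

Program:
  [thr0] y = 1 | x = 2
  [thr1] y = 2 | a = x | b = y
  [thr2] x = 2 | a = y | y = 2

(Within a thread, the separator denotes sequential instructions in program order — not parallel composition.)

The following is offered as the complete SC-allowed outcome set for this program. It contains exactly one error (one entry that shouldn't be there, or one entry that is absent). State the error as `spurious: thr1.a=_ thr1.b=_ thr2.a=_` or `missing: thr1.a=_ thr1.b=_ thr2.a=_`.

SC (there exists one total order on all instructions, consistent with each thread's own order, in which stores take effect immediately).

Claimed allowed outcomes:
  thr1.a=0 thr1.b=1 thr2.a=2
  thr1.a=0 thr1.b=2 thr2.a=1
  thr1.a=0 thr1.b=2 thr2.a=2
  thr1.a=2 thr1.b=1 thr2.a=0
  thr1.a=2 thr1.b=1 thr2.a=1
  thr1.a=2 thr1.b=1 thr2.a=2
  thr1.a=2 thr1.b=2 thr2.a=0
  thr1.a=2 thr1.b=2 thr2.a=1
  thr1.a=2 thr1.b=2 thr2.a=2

outcome vector order: (thr1.a,thr1.b,thr2.a)
SC: 10 outcomes — {<0 1 1>, <0 1 2>, <0 2 1>, <0 2 2>, <2 1 0>, <2 1 1>, <2 1 2>, <2 2 0>, <2 2 1>, <2 2 2>}
SC∖claimed = {<0 1 1>}

missing: thr1.a=0 thr1.b=1 thr2.a=1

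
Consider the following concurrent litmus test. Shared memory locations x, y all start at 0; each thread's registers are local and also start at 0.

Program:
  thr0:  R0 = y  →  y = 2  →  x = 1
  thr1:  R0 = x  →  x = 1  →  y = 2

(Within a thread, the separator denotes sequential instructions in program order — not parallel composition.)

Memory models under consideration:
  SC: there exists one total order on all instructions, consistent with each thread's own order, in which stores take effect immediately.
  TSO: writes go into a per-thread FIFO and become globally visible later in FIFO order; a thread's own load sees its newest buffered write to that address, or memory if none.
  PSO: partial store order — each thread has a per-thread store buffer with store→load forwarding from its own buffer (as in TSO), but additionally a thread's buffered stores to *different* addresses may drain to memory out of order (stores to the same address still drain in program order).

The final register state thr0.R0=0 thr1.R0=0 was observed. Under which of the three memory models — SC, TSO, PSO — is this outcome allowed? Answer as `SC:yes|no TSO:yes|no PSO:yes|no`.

SC:yes TSO:yes PSO:yes

outcome vector order: (thr0.R0,thr1.R0)
under SC → 00, 01, 20
under TSO → 00, 01, 20
under PSO → 00, 01, 20
target 00 ∈ {SC,TSO,PSO}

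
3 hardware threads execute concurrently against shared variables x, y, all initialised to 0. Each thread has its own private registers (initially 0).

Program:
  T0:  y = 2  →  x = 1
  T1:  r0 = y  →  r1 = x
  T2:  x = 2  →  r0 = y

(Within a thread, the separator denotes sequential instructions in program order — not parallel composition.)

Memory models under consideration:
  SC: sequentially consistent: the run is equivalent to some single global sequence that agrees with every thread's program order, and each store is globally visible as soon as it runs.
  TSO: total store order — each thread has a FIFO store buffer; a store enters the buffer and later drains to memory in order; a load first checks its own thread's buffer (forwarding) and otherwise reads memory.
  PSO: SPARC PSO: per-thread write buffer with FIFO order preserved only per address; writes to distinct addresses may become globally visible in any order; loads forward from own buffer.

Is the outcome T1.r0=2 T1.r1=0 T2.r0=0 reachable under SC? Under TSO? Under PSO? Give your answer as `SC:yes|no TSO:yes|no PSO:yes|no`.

outcome vector order: (T1.r0,T1.r1,T2.r0)
under SC → 000 002 010 012 020 022 202 210 212 220 222
under TSO → 000 002 010 012 020 022 200 202 210 212 220 222
under PSO → 000 002 010 012 020 022 200 202 210 212 220 222
target 200 ∈ {TSO,PSO}

SC:no TSO:yes PSO:yes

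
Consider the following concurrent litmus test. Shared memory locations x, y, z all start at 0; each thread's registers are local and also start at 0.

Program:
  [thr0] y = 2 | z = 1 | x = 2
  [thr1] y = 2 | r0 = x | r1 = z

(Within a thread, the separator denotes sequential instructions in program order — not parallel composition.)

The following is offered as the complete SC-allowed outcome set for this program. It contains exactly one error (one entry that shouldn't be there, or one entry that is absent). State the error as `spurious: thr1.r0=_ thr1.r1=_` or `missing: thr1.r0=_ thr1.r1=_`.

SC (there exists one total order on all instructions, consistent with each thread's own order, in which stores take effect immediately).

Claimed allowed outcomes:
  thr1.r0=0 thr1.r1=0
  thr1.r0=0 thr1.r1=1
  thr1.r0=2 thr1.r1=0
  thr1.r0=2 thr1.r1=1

spurious: thr1.r0=2 thr1.r1=0

outcome vector order: (thr1.r0,thr1.r1)
SC: 3 outcomes — {(0,0), (0,1), (2,1)}
claimed∖SC = {(2,0)}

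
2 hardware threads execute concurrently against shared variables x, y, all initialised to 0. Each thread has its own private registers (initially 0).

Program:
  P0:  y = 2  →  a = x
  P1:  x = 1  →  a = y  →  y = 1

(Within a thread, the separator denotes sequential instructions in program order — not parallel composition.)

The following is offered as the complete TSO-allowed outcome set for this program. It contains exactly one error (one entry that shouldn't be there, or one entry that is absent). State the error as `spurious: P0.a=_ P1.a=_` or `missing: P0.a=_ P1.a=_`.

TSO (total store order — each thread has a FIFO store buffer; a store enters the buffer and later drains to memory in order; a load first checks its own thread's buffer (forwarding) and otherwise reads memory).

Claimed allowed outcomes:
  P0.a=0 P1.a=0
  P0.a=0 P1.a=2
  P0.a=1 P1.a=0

outcome vector order: (P0.a,P1.a)
[TSO] allowed = {00 02 10 12}
TSO∖claimed = {12}

missing: P0.a=1 P1.a=2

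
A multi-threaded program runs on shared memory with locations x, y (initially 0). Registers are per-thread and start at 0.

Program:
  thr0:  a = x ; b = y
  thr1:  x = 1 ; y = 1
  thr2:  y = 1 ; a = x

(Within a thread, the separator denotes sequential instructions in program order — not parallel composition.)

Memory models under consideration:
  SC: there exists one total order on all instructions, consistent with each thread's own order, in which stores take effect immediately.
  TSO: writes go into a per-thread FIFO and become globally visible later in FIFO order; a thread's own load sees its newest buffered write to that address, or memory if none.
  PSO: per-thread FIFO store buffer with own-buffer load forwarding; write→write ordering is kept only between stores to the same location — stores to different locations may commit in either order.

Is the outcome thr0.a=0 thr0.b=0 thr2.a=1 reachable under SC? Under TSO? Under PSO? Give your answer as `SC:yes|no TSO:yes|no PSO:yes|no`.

SC:yes TSO:yes PSO:yes

outcome vector order: (thr0.a,thr0.b,thr2.a)
[SC] allowed = {<0 0 0>, <0 0 1>, <0 1 0>, <0 1 1>, <1 0 1>, <1 1 0>, <1 1 1>}
[TSO] allowed = {<0 0 0>, <0 0 1>, <0 1 0>, <0 1 1>, <1 0 0>, <1 0 1>, <1 1 0>, <1 1 1>}
[PSO] allowed = {<0 0 0>, <0 0 1>, <0 1 0>, <0 1 1>, <1 0 0>, <1 0 1>, <1 1 0>, <1 1 1>}
target <0 0 1> ∈ {SC,TSO,PSO}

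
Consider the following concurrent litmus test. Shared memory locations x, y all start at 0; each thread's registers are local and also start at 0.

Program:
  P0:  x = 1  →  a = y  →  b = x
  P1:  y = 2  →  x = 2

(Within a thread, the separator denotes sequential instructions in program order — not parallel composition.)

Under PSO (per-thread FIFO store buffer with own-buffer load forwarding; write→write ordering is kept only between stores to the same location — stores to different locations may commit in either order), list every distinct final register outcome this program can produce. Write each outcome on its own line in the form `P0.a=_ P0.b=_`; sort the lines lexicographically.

outcome vector order: (P0.a,P0.b)
|PSO outcomes| = 4

P0.a=0 P0.b=1
P0.a=0 P0.b=2
P0.a=2 P0.b=1
P0.a=2 P0.b=2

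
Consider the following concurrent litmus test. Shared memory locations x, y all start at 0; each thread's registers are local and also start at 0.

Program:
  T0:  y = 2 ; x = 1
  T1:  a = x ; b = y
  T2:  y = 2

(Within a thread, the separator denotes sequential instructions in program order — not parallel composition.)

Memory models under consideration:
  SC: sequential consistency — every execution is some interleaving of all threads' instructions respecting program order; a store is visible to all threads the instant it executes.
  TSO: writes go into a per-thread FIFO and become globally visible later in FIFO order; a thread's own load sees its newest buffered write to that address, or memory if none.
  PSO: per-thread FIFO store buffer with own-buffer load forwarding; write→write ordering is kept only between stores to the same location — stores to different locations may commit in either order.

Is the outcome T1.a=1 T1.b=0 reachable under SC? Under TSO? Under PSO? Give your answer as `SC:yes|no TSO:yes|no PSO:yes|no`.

SC:no TSO:no PSO:yes

outcome vector order: (T1.a,T1.b)
[SC] allowed = {00; 02; 12}
[TSO] allowed = {00; 02; 12}
[PSO] allowed = {00; 02; 10; 12}
target 10 ∈ {PSO}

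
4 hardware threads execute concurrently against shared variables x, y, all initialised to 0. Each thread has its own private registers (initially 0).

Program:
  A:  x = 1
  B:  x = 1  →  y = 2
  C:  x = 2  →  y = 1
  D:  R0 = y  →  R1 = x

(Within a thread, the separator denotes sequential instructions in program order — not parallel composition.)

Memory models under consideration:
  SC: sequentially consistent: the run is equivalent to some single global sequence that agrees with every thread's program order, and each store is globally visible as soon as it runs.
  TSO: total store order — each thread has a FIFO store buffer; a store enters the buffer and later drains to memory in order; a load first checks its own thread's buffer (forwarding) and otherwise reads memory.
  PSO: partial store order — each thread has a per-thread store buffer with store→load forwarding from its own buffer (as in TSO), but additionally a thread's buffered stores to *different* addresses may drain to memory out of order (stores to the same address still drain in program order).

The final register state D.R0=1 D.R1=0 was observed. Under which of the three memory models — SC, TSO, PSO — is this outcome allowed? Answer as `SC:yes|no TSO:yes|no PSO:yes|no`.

SC:no TSO:no PSO:yes

outcome vector order: (D.R0,D.R1)
under SC → 0/0 0/1 0/2 1/1 1/2 2/1 2/2
under TSO → 0/0 0/1 0/2 1/1 1/2 2/1 2/2
under PSO → 0/0 0/1 0/2 1/0 1/1 1/2 2/0 2/1 2/2
target 1/0 ∈ {PSO}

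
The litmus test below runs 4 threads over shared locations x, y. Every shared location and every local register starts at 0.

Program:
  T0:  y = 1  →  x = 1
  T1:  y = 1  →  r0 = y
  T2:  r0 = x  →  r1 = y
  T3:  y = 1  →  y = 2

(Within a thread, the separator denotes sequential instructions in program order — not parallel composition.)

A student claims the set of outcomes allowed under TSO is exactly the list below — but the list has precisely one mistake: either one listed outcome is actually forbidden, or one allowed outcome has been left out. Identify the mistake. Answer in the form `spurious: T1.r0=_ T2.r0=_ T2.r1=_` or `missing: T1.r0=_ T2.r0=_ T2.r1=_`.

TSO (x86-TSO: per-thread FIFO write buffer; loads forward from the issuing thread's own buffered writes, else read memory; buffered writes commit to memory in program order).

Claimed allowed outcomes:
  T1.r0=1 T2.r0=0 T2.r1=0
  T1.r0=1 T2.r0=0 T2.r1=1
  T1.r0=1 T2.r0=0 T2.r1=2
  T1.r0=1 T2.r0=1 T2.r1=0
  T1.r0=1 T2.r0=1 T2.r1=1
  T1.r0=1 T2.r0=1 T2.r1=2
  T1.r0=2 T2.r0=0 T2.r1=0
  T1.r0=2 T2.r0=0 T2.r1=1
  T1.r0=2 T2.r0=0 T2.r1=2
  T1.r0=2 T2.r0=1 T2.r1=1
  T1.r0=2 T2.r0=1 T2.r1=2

spurious: T1.r0=1 T2.r0=1 T2.r1=0

outcome vector order: (T1.r0,T2.r0,T2.r1)
[TSO] allowed = {(1,0,0); (1,0,1); (1,0,2); (1,1,1); (1,1,2); (2,0,0); (2,0,1); (2,0,2); (2,1,1); (2,1,2)}
claimed∖TSO = {(1,1,0)}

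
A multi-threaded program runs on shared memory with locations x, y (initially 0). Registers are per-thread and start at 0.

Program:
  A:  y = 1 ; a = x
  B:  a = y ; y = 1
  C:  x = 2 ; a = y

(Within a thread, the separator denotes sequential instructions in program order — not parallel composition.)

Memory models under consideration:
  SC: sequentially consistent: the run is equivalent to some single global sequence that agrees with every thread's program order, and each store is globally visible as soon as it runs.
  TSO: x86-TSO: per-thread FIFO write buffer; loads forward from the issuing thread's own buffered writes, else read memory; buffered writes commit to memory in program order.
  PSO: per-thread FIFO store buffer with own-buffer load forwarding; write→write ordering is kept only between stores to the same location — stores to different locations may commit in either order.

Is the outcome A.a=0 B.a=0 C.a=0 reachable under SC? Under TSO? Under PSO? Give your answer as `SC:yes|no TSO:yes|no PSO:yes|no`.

SC:no TSO:yes PSO:yes

outcome vector order: (A.a,B.a,C.a)
[SC] allowed = {<0 0 1>, <0 1 1>, <2 0 0>, <2 0 1>, <2 1 0>, <2 1 1>}
[TSO] allowed = {<0 0 0>, <0 0 1>, <0 1 0>, <0 1 1>, <2 0 0>, <2 0 1>, <2 1 0>, <2 1 1>}
[PSO] allowed = {<0 0 0>, <0 0 1>, <0 1 0>, <0 1 1>, <2 0 0>, <2 0 1>, <2 1 0>, <2 1 1>}
target <0 0 0> ∈ {TSO,PSO}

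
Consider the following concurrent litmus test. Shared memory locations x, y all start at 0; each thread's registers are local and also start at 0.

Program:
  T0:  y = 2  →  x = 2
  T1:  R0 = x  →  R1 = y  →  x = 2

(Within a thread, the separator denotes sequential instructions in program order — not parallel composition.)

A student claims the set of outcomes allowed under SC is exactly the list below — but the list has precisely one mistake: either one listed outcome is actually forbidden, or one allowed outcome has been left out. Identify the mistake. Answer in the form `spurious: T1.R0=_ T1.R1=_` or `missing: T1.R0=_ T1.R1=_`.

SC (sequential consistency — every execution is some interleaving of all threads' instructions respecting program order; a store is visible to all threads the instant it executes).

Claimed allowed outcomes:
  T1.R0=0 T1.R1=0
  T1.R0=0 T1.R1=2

outcome vector order: (T1.R0,T1.R1)
under SC → (0,0) (0,2) (2,2)
SC∖claimed = {(2,2)}

missing: T1.R0=2 T1.R1=2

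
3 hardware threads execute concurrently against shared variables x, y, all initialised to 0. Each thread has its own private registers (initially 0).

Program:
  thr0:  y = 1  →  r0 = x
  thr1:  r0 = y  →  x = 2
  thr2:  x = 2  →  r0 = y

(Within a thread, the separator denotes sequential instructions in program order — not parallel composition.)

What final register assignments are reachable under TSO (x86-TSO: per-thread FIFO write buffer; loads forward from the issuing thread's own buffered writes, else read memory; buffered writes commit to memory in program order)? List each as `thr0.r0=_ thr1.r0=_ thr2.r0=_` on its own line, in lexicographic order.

outcome vector order: (thr0.r0,thr1.r0,thr2.r0)
|TSO outcomes| = 8

thr0.r0=0 thr1.r0=0 thr2.r0=0
thr0.r0=0 thr1.r0=0 thr2.r0=1
thr0.r0=0 thr1.r0=1 thr2.r0=0
thr0.r0=0 thr1.r0=1 thr2.r0=1
thr0.r0=2 thr1.r0=0 thr2.r0=0
thr0.r0=2 thr1.r0=0 thr2.r0=1
thr0.r0=2 thr1.r0=1 thr2.r0=0
thr0.r0=2 thr1.r0=1 thr2.r0=1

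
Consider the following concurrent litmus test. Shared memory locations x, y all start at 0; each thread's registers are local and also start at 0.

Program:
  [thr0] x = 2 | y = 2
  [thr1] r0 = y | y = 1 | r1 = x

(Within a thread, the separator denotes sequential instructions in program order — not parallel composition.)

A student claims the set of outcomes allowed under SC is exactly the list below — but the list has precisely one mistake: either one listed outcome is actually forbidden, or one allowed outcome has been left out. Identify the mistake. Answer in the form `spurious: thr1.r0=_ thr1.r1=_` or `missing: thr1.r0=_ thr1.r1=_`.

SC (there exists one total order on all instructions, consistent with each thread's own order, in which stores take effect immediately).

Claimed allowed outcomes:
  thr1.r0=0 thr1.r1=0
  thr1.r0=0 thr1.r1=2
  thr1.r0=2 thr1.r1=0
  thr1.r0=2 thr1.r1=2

spurious: thr1.r0=2 thr1.r1=0

outcome vector order: (thr1.r0,thr1.r1)
SC: 3 outcomes — {00, 02, 22}
claimed∖SC = {20}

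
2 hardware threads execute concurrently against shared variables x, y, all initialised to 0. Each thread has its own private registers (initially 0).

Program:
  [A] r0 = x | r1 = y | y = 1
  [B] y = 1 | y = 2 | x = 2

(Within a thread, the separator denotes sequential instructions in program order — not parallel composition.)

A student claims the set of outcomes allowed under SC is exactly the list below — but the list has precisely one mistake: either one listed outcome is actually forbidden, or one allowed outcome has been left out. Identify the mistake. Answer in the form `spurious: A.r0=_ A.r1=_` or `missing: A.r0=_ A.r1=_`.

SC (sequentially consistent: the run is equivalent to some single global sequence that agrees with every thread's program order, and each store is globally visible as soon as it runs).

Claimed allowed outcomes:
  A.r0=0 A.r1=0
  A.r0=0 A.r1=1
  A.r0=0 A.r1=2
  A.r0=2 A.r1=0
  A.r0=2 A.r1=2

outcome vector order: (A.r0,A.r1)
SC: 4 outcomes — {(0,0), (0,1), (0,2), (2,2)}
claimed∖SC = {(2,0)}

spurious: A.r0=2 A.r1=0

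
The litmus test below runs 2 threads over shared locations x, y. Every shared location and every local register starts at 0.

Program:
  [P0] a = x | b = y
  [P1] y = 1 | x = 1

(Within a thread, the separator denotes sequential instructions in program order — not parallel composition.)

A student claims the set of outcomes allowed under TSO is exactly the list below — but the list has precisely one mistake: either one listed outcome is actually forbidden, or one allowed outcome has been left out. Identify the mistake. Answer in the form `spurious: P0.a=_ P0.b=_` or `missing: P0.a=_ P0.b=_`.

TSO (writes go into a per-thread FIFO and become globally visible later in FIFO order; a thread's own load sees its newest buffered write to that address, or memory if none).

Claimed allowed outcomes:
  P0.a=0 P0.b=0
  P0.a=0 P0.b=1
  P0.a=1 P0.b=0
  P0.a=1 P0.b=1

outcome vector order: (P0.a,P0.b)
TSO (3): 00 01 11
claimed∖TSO = {10}

spurious: P0.a=1 P0.b=0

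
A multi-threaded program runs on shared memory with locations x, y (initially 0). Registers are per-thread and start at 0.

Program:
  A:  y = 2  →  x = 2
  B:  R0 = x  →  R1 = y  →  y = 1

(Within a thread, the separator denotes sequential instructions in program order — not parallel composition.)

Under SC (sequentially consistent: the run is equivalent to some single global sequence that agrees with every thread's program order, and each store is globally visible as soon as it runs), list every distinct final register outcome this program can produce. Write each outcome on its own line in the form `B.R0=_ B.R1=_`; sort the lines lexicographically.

B.R0=0 B.R1=0
B.R0=0 B.R1=2
B.R0=2 B.R1=2

outcome vector order: (B.R0,B.R1)
|SC outcomes| = 3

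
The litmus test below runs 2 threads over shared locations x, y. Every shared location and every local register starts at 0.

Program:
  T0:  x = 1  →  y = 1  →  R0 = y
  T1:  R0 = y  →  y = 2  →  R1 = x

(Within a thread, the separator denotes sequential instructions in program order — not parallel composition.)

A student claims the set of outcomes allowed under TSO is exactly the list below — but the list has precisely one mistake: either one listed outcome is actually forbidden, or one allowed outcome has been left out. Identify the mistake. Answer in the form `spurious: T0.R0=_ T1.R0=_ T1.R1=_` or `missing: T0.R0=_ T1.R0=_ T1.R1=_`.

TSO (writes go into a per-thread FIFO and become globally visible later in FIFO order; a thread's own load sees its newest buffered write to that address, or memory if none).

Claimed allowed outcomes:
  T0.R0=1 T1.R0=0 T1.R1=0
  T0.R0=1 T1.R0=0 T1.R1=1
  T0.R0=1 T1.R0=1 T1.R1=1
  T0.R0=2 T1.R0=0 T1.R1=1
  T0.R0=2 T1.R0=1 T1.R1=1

missing: T0.R0=2 T1.R0=0 T1.R1=0

outcome vector order: (T0.R0,T1.R0,T1.R1)
[TSO] allowed = {(1,0,0); (1,0,1); (1,1,1); (2,0,0); (2,0,1); (2,1,1)}
TSO∖claimed = {(2,0,0)}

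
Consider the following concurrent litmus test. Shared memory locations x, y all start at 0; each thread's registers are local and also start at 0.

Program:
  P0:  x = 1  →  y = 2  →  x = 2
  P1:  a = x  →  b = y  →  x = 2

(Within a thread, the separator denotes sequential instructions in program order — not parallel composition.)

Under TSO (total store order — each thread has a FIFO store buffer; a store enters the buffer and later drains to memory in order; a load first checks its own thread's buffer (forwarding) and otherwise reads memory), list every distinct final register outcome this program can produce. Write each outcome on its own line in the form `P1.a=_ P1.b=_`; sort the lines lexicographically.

outcome vector order: (P1.a,P1.b)
|TSO outcomes| = 5

P1.a=0 P1.b=0
P1.a=0 P1.b=2
P1.a=1 P1.b=0
P1.a=1 P1.b=2
P1.a=2 P1.b=2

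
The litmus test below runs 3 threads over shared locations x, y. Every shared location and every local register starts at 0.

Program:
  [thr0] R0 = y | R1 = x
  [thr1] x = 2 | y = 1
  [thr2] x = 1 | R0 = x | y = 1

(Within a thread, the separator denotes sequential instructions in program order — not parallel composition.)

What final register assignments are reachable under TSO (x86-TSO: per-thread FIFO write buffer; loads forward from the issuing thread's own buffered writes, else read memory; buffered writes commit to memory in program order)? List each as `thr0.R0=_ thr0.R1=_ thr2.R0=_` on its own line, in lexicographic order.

thr0.R0=0 thr0.R1=0 thr2.R0=1
thr0.R0=0 thr0.R1=0 thr2.R0=2
thr0.R0=0 thr0.R1=1 thr2.R0=1
thr0.R0=0 thr0.R1=1 thr2.R0=2
thr0.R0=0 thr0.R1=2 thr2.R0=1
thr0.R0=0 thr0.R1=2 thr2.R0=2
thr0.R0=1 thr0.R1=1 thr2.R0=1
thr0.R0=1 thr0.R1=2 thr2.R0=1
thr0.R0=1 thr0.R1=2 thr2.R0=2

outcome vector order: (thr0.R0,thr0.R1,thr2.R0)
|TSO outcomes| = 9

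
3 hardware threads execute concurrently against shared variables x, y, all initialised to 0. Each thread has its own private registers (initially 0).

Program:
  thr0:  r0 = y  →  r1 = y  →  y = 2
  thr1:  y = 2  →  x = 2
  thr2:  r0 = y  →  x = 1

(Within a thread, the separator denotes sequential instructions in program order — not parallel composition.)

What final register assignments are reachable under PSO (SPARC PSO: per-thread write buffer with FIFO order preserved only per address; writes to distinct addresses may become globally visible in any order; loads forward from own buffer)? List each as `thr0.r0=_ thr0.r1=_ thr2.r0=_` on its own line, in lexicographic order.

outcome vector order: (thr0.r0,thr0.r1,thr2.r0)
|PSO outcomes| = 6

thr0.r0=0 thr0.r1=0 thr2.r0=0
thr0.r0=0 thr0.r1=0 thr2.r0=2
thr0.r0=0 thr0.r1=2 thr2.r0=0
thr0.r0=0 thr0.r1=2 thr2.r0=2
thr0.r0=2 thr0.r1=2 thr2.r0=0
thr0.r0=2 thr0.r1=2 thr2.r0=2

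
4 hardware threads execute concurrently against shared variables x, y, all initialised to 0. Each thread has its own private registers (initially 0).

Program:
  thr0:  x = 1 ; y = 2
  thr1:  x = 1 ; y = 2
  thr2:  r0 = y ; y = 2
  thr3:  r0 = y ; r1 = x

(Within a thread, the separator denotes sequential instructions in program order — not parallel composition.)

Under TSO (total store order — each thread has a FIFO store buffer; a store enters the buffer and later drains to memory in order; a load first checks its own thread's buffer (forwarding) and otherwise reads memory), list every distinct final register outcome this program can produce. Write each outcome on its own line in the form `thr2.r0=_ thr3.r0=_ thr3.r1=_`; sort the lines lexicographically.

outcome vector order: (thr2.r0,thr3.r0,thr3.r1)
|TSO outcomes| = 7

thr2.r0=0 thr3.r0=0 thr3.r1=0
thr2.r0=0 thr3.r0=0 thr3.r1=1
thr2.r0=0 thr3.r0=2 thr3.r1=0
thr2.r0=0 thr3.r0=2 thr3.r1=1
thr2.r0=2 thr3.r0=0 thr3.r1=0
thr2.r0=2 thr3.r0=0 thr3.r1=1
thr2.r0=2 thr3.r0=2 thr3.r1=1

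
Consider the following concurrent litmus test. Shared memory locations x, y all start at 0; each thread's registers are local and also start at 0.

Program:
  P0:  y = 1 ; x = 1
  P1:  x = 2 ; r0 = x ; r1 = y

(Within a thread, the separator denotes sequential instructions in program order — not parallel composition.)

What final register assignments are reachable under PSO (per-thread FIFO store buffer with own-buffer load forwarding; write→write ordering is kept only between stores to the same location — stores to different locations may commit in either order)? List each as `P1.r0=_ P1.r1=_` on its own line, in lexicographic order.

P1.r0=1 P1.r1=0
P1.r0=1 P1.r1=1
P1.r0=2 P1.r1=0
P1.r0=2 P1.r1=1

outcome vector order: (P1.r0,P1.r1)
|PSO outcomes| = 4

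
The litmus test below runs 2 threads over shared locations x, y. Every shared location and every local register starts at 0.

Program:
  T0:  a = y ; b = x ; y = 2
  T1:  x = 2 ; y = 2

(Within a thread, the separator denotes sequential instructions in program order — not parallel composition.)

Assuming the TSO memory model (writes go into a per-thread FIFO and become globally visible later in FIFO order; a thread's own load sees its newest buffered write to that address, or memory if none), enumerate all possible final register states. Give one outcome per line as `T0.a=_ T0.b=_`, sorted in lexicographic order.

outcome vector order: (T0.a,T0.b)
|TSO outcomes| = 3

T0.a=0 T0.b=0
T0.a=0 T0.b=2
T0.a=2 T0.b=2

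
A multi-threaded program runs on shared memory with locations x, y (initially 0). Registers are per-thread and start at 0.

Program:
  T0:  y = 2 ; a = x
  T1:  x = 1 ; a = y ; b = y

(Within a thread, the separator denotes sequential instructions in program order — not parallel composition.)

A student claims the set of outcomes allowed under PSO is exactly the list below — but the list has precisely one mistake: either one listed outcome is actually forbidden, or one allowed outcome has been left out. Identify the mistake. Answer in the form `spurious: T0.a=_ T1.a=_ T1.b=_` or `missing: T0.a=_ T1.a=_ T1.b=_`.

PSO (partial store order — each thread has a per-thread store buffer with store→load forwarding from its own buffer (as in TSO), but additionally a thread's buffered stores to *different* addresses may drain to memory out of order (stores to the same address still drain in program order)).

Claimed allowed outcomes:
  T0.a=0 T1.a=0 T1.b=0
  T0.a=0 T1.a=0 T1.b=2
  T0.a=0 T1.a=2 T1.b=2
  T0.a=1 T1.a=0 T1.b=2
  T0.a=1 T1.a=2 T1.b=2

outcome vector order: (T0.a,T1.a,T1.b)
PSO: 6 outcomes — {<0 0 0> <0 0 2> <0 2 2> <1 0 0> <1 0 2> <1 2 2>}
PSO∖claimed = {<1 0 0>}

missing: T0.a=1 T1.a=0 T1.b=0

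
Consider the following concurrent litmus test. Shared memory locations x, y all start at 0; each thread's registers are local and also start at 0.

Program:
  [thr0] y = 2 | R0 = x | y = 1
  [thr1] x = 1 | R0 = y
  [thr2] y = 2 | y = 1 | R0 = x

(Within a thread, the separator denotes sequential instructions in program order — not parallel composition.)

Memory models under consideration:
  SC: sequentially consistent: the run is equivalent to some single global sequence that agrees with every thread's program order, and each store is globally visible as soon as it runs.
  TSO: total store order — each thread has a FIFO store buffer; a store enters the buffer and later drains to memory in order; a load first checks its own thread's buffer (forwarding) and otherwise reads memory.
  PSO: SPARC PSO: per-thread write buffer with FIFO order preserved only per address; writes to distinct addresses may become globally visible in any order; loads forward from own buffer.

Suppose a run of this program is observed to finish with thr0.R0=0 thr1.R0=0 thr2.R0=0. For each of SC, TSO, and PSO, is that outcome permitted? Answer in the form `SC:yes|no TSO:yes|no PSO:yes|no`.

SC:no TSO:yes PSO:yes

outcome vector order: (thr0.R0,thr1.R0,thr2.R0)
SC (9): <0 1 0>, <0 1 1>, <0 2 0>, <0 2 1>, <1 0 1>, <1 1 0>, <1 1 1>, <1 2 0>, <1 2 1>
TSO (12): <0 0 0>, <0 0 1>, <0 1 0>, <0 1 1>, <0 2 0>, <0 2 1>, <1 0 0>, <1 0 1>, <1 1 0>, <1 1 1>, <1 2 0>, <1 2 1>
PSO (12): <0 0 0>, <0 0 1>, <0 1 0>, <0 1 1>, <0 2 0>, <0 2 1>, <1 0 0>, <1 0 1>, <1 1 0>, <1 1 1>, <1 2 0>, <1 2 1>
target <0 0 0> ∈ {TSO,PSO}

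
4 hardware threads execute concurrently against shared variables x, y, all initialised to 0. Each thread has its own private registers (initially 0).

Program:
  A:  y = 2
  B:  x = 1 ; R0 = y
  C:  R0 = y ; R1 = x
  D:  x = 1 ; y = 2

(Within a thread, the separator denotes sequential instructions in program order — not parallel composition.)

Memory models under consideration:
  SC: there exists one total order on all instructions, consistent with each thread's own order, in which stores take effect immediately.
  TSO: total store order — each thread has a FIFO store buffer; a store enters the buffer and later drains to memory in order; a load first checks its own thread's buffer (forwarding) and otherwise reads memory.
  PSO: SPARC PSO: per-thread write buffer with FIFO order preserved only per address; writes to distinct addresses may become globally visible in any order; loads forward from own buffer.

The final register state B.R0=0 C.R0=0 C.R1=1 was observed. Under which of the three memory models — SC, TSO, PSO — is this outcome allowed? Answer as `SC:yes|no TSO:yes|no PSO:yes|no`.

SC:yes TSO:yes PSO:yes

outcome vector order: (B.R0,C.R0,C.R1)
[SC] allowed = {0/0/0; 0/0/1; 0/2/1; 2/0/0; 2/0/1; 2/2/0; 2/2/1}
[TSO] allowed = {0/0/0; 0/0/1; 0/2/0; 0/2/1; 2/0/0; 2/0/1; 2/2/0; 2/2/1}
[PSO] allowed = {0/0/0; 0/0/1; 0/2/0; 0/2/1; 2/0/0; 2/0/1; 2/2/0; 2/2/1}
target 0/0/1 ∈ {SC,TSO,PSO}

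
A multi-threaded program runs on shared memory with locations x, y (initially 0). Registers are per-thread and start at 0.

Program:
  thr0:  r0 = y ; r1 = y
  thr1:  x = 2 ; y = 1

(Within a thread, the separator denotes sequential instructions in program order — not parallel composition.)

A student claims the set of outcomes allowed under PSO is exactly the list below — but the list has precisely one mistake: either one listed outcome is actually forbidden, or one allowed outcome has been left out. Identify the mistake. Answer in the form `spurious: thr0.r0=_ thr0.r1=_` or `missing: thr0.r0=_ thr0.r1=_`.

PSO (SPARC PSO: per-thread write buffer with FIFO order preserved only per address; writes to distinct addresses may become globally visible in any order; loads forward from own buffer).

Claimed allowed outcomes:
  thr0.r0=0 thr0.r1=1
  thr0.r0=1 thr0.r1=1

outcome vector order: (thr0.r0,thr0.r1)
under PSO → 00 01 11
PSO∖claimed = {00}

missing: thr0.r0=0 thr0.r1=0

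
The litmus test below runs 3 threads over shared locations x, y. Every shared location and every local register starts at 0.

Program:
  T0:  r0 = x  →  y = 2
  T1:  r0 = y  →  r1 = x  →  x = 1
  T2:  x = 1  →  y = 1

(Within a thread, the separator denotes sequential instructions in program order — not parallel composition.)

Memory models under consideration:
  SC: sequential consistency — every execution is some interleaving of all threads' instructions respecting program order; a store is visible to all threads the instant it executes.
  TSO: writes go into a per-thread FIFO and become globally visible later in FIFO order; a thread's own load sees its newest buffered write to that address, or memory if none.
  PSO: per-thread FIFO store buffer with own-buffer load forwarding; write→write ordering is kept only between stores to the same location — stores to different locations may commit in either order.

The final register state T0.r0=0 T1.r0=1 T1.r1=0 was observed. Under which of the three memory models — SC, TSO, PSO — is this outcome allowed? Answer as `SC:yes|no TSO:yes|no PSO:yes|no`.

SC:no TSO:no PSO:yes

outcome vector order: (T0.r0,T1.r0,T1.r1)
under SC → (0,0,0); (0,0,1); (0,1,1); (0,2,0); (0,2,1); (1,0,0); (1,0,1); (1,1,1); (1,2,1)
under TSO → (0,0,0); (0,0,1); (0,1,1); (0,2,0); (0,2,1); (1,0,0); (1,0,1); (1,1,1); (1,2,1)
under PSO → (0,0,0); (0,0,1); (0,1,0); (0,1,1); (0,2,0); (0,2,1); (1,0,0); (1,0,1); (1,1,0); (1,1,1); (1,2,1)
target (0,1,0) ∈ {PSO}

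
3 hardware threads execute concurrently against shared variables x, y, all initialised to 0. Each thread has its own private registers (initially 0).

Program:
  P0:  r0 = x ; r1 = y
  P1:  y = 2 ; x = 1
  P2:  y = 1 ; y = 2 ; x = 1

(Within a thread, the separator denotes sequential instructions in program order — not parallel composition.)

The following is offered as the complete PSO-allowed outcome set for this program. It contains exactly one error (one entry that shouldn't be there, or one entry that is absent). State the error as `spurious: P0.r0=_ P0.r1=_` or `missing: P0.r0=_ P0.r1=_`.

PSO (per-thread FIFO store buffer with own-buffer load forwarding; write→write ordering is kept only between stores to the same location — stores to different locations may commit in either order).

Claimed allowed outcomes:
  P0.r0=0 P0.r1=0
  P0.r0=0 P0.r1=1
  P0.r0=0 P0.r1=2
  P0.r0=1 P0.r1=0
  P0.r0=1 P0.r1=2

missing: P0.r0=1 P0.r1=1

outcome vector order: (P0.r0,P0.r1)
PSO: 6 outcomes — {(0,0) (0,1) (0,2) (1,0) (1,1) (1,2)}
PSO∖claimed = {(1,1)}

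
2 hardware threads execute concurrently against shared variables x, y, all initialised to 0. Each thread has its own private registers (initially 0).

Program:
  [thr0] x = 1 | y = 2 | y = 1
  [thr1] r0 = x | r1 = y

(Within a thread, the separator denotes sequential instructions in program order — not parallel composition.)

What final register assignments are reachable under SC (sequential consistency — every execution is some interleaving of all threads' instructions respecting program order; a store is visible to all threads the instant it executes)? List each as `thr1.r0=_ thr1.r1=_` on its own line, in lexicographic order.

thr1.r0=0 thr1.r1=0
thr1.r0=0 thr1.r1=1
thr1.r0=0 thr1.r1=2
thr1.r0=1 thr1.r1=0
thr1.r0=1 thr1.r1=1
thr1.r0=1 thr1.r1=2

outcome vector order: (thr1.r0,thr1.r1)
|SC outcomes| = 6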